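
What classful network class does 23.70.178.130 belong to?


First octet: 23
Binary: 00010111
0xxxxxxx -> Class A (1-126)
Class A, default mask 255.0.0.0 (/8)


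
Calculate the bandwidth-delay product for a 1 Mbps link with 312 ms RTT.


BDP = bandwidth * RTT
= 1 Mbps * 312 ms
= 1 * 1e6 * 312 / 1000 bits
= 312000 bits
= 39000 bytes
= 38.0859 KB
BDP = 312000 bits (39000 bytes)


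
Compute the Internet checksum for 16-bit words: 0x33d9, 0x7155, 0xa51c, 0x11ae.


Sum all words (with carry folding):
+ 0x33d9 = 0x33d9
+ 0x7155 = 0xa52e
+ 0xa51c = 0x4a4b
+ 0x11ae = 0x5bf9
One's complement: ~0x5bf9
Checksum = 0xa406


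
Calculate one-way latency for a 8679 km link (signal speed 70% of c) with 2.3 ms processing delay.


Speed = 0.7 * 3e5 km/s = 210000 km/s
Propagation delay = 8679 / 210000 = 0.0413 s = 41.3286 ms
Processing delay = 2.3 ms
Total one-way latency = 43.6286 ms


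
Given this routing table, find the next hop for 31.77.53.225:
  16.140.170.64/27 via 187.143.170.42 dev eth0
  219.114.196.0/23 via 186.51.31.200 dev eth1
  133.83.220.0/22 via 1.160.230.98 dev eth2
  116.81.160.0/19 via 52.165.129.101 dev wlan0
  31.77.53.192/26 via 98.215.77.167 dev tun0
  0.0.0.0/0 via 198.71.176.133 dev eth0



Longest prefix match for 31.77.53.225:
  /27 16.140.170.64: no
  /23 219.114.196.0: no
  /22 133.83.220.0: no
  /19 116.81.160.0: no
  /26 31.77.53.192: MATCH
  /0 0.0.0.0: MATCH
Selected: next-hop 98.215.77.167 via tun0 (matched /26)


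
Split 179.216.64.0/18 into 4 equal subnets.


New prefix = 18 + 2 = 20
Each subnet has 4096 addresses
  179.216.64.0/20
  179.216.80.0/20
  179.216.96.0/20
  179.216.112.0/20
Subnets: 179.216.64.0/20, 179.216.80.0/20, 179.216.96.0/20, 179.216.112.0/20


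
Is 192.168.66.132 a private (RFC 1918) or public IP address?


RFC 1918 private ranges:
  10.0.0.0/8 (10.0.0.0 - 10.255.255.255)
  172.16.0.0/12 (172.16.0.0 - 172.31.255.255)
  192.168.0.0/16 (192.168.0.0 - 192.168.255.255)
Private (in 192.168.0.0/16)


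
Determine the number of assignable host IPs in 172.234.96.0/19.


Host bits = 32 - 19 = 13
Total addresses = 2^13 = 8192
Usable = total - 2 (network and broadcast)
Usable hosts: 8190


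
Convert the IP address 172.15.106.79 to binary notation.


172 = 10101100
15 = 00001111
106 = 01101010
79 = 01001111
Binary: 10101100.00001111.01101010.01001111


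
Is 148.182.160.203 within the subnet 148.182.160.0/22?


Subnet network: 148.182.160.0
Test IP AND mask: 148.182.160.0
Yes, 148.182.160.203 is in 148.182.160.0/22


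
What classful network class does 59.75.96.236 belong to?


First octet: 59
Binary: 00111011
0xxxxxxx -> Class A (1-126)
Class A, default mask 255.0.0.0 (/8)


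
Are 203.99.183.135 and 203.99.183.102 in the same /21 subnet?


Mask: 255.255.248.0
203.99.183.135 AND mask = 203.99.176.0
203.99.183.102 AND mask = 203.99.176.0
Yes, same subnet (203.99.176.0)


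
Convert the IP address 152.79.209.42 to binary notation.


152 = 10011000
79 = 01001111
209 = 11010001
42 = 00101010
Binary: 10011000.01001111.11010001.00101010


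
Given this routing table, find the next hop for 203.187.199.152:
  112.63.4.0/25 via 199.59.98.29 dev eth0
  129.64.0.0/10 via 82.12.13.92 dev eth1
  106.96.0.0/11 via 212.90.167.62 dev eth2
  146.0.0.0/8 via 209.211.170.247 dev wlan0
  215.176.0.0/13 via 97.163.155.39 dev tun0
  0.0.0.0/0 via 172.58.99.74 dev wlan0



Longest prefix match for 203.187.199.152:
  /25 112.63.4.0: no
  /10 129.64.0.0: no
  /11 106.96.0.0: no
  /8 146.0.0.0: no
  /13 215.176.0.0: no
  /0 0.0.0.0: MATCH
Selected: next-hop 172.58.99.74 via wlan0 (matched /0)


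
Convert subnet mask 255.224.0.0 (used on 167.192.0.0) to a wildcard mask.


Subnet mask: 255.224.0.0
Wildcard = 255.255.255.255 - subnet mask
255 - 255 = 0
255 - 224 = 31
255 - 0 = 255
255 - 0 = 255
Wildcard: 0.31.255.255


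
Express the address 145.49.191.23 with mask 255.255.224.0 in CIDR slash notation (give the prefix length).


Binary: 11111111.11111111.11100000.00000000
Count leading 1s
Prefix: /19


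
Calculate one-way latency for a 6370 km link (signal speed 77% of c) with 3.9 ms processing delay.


Speed = 0.77 * 3e5 km/s = 231000 km/s
Propagation delay = 6370 / 231000 = 0.0276 s = 27.5758 ms
Processing delay = 3.9 ms
Total one-way latency = 31.4758 ms


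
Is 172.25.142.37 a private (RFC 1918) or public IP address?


RFC 1918 private ranges:
  10.0.0.0/8 (10.0.0.0 - 10.255.255.255)
  172.16.0.0/12 (172.16.0.0 - 172.31.255.255)
  192.168.0.0/16 (192.168.0.0 - 192.168.255.255)
Private (in 172.16.0.0/12)


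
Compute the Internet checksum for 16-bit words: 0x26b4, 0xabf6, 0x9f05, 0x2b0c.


Sum all words (with carry folding):
+ 0x26b4 = 0x26b4
+ 0xabf6 = 0xd2aa
+ 0x9f05 = 0x71b0
+ 0x2b0c = 0x9cbc
One's complement: ~0x9cbc
Checksum = 0x6343


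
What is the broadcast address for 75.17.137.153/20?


Network: 75.17.128.0/20
Host bits = 12
Set all host bits to 1:
Broadcast: 75.17.143.255


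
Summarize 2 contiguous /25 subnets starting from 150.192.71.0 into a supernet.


Original prefix: /25
Number of subnets: 2 = 2^1
New prefix = 25 - 1 = 24
Supernet: 150.192.71.0/24


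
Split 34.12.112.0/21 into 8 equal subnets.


New prefix = 21 + 3 = 24
Each subnet has 256 addresses
  34.12.112.0/24
  34.12.113.0/24
  34.12.114.0/24
  34.12.115.0/24
  34.12.116.0/24
  34.12.117.0/24
  34.12.118.0/24
  34.12.119.0/24
Subnets: 34.12.112.0/24, 34.12.113.0/24, 34.12.114.0/24, 34.12.115.0/24, 34.12.116.0/24, 34.12.117.0/24, 34.12.118.0/24, 34.12.119.0/24


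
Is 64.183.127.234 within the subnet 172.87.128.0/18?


Subnet network: 172.87.128.0
Test IP AND mask: 64.183.64.0
No, 64.183.127.234 is not in 172.87.128.0/18


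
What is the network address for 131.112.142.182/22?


IP:   10000011.01110000.10001110.10110110
Mask: 11111111.11111111.11111100.00000000
AND operation:
Net:  10000011.01110000.10001100.00000000
Network: 131.112.140.0/22


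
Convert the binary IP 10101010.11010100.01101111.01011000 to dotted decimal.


10101010 = 170
11010100 = 212
01101111 = 111
01011000 = 88
IP: 170.212.111.88


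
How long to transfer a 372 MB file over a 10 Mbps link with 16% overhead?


Effective throughput = 10 * (1 - 16/100) = 8.4 Mbps
File size in Mb = 372 * 8 = 2976 Mb
Time = 2976 / 8.4
Time = 354.2857 seconds


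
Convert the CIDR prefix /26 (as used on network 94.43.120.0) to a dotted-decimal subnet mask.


/26 means 26 network bits, 6 host bits
Binary: 11111111111111111111111111000000
Mask: 255.255.255.192


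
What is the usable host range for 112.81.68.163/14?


Network: 112.80.0.0
Broadcast: 112.83.255.255
First usable = network + 1
Last usable = broadcast - 1
Range: 112.80.0.1 to 112.83.255.254


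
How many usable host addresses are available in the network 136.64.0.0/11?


Host bits = 32 - 11 = 21
Total addresses = 2^21 = 2097152
Usable = total - 2 (network and broadcast)
Usable hosts: 2097150


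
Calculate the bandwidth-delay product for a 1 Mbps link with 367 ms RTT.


BDP = bandwidth * RTT
= 1 Mbps * 367 ms
= 1 * 1e6 * 367 / 1000 bits
= 367000 bits
= 45875 bytes
= 44.7998 KB
BDP = 367000 bits (45875 bytes)


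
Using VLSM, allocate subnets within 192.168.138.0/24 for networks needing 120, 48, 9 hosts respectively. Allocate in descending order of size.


120 hosts -> /25 (126 usable): 192.168.138.0/25
48 hosts -> /26 (62 usable): 192.168.138.128/26
9 hosts -> /28 (14 usable): 192.168.138.192/28
Allocation: 192.168.138.0/25 (120 hosts, 126 usable); 192.168.138.128/26 (48 hosts, 62 usable); 192.168.138.192/28 (9 hosts, 14 usable)


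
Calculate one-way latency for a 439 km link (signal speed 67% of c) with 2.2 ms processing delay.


Speed = 0.67 * 3e5 km/s = 201000 km/s
Propagation delay = 439 / 201000 = 0.0022 s = 2.1841 ms
Processing delay = 2.2 ms
Total one-way latency = 4.3841 ms


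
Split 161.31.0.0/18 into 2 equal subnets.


New prefix = 18 + 1 = 19
Each subnet has 8192 addresses
  161.31.0.0/19
  161.31.32.0/19
Subnets: 161.31.0.0/19, 161.31.32.0/19


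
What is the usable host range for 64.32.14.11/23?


Network: 64.32.14.0
Broadcast: 64.32.15.255
First usable = network + 1
Last usable = broadcast - 1
Range: 64.32.14.1 to 64.32.15.254


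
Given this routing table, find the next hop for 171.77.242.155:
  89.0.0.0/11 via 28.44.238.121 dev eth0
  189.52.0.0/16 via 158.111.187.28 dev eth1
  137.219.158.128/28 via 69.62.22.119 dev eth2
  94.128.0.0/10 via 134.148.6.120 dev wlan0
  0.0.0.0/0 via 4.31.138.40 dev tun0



Longest prefix match for 171.77.242.155:
  /11 89.0.0.0: no
  /16 189.52.0.0: no
  /28 137.219.158.128: no
  /10 94.128.0.0: no
  /0 0.0.0.0: MATCH
Selected: next-hop 4.31.138.40 via tun0 (matched /0)


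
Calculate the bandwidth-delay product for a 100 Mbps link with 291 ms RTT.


BDP = bandwidth * RTT
= 100 Mbps * 291 ms
= 100 * 1e6 * 291 / 1000 bits
= 29100000 bits
= 3637500 bytes
= 3552.2461 KB
BDP = 29100000 bits (3637500 bytes)


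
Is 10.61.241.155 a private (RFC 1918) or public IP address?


RFC 1918 private ranges:
  10.0.0.0/8 (10.0.0.0 - 10.255.255.255)
  172.16.0.0/12 (172.16.0.0 - 172.31.255.255)
  192.168.0.0/16 (192.168.0.0 - 192.168.255.255)
Private (in 10.0.0.0/8)


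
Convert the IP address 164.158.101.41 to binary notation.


164 = 10100100
158 = 10011110
101 = 01100101
41 = 00101001
Binary: 10100100.10011110.01100101.00101001


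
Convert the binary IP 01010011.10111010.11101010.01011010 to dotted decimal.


01010011 = 83
10111010 = 186
11101010 = 234
01011010 = 90
IP: 83.186.234.90


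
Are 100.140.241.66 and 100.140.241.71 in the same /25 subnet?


Mask: 255.255.255.128
100.140.241.66 AND mask = 100.140.241.0
100.140.241.71 AND mask = 100.140.241.0
Yes, same subnet (100.140.241.0)


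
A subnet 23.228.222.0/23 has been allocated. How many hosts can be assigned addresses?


Host bits = 32 - 23 = 9
Total addresses = 2^9 = 512
Usable = total - 2 (network and broadcast)
Usable hosts: 510


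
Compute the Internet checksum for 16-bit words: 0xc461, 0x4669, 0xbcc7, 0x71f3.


Sum all words (with carry folding):
+ 0xc461 = 0xc461
+ 0x4669 = 0x0acb
+ 0xbcc7 = 0xc792
+ 0x71f3 = 0x3986
One's complement: ~0x3986
Checksum = 0xc679


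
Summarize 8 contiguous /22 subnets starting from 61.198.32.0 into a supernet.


Original prefix: /22
Number of subnets: 8 = 2^3
New prefix = 22 - 3 = 19
Supernet: 61.198.32.0/19


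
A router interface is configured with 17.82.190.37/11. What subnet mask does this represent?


/11 means 11 network bits, 21 host bits
Binary: 11111111111000000000000000000000
Mask: 255.224.0.0


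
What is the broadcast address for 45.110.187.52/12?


Network: 45.96.0.0/12
Host bits = 20
Set all host bits to 1:
Broadcast: 45.111.255.255


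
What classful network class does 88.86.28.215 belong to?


First octet: 88
Binary: 01011000
0xxxxxxx -> Class A (1-126)
Class A, default mask 255.0.0.0 (/8)


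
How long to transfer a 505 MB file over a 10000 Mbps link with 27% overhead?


Effective throughput = 10000 * (1 - 27/100) = 7300 Mbps
File size in Mb = 505 * 8 = 4040 Mb
Time = 4040 / 7300
Time = 0.5534 seconds


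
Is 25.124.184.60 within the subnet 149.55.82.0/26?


Subnet network: 149.55.82.0
Test IP AND mask: 25.124.184.0
No, 25.124.184.60 is not in 149.55.82.0/26


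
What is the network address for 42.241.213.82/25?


IP:   00101010.11110001.11010101.01010010
Mask: 11111111.11111111.11111111.10000000
AND operation:
Net:  00101010.11110001.11010101.00000000
Network: 42.241.213.0/25


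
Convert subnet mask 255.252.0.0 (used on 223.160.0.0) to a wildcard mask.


Subnet mask: 255.252.0.0
Wildcard = 255.255.255.255 - subnet mask
255 - 255 = 0
255 - 252 = 3
255 - 0 = 255
255 - 0 = 255
Wildcard: 0.3.255.255


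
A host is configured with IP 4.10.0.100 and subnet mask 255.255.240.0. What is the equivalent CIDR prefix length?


Binary: 11111111.11111111.11110000.00000000
Count leading 1s
Prefix: /20


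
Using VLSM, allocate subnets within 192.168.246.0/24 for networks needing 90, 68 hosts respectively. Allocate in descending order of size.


90 hosts -> /25 (126 usable): 192.168.246.0/25
68 hosts -> /25 (126 usable): 192.168.246.128/25
Allocation: 192.168.246.0/25 (90 hosts, 126 usable); 192.168.246.128/25 (68 hosts, 126 usable)


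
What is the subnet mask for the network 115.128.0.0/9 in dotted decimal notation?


/9 means 9 network bits, 23 host bits
Binary: 11111111100000000000000000000000
Mask: 255.128.0.0


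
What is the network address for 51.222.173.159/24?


IP:   00110011.11011110.10101101.10011111
Mask: 11111111.11111111.11111111.00000000
AND operation:
Net:  00110011.11011110.10101101.00000000
Network: 51.222.173.0/24


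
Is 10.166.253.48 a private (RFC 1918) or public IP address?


RFC 1918 private ranges:
  10.0.0.0/8 (10.0.0.0 - 10.255.255.255)
  172.16.0.0/12 (172.16.0.0 - 172.31.255.255)
  192.168.0.0/16 (192.168.0.0 - 192.168.255.255)
Private (in 10.0.0.0/8)


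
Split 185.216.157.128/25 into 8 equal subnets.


New prefix = 25 + 3 = 28
Each subnet has 16 addresses
  185.216.157.128/28
  185.216.157.144/28
  185.216.157.160/28
  185.216.157.176/28
  185.216.157.192/28
  185.216.157.208/28
  185.216.157.224/28
  185.216.157.240/28
Subnets: 185.216.157.128/28, 185.216.157.144/28, 185.216.157.160/28, 185.216.157.176/28, 185.216.157.192/28, 185.216.157.208/28, 185.216.157.224/28, 185.216.157.240/28


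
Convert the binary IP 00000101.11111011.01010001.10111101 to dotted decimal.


00000101 = 5
11111011 = 251
01010001 = 81
10111101 = 189
IP: 5.251.81.189


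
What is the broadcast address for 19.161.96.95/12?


Network: 19.160.0.0/12
Host bits = 20
Set all host bits to 1:
Broadcast: 19.175.255.255


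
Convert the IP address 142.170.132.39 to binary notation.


142 = 10001110
170 = 10101010
132 = 10000100
39 = 00100111
Binary: 10001110.10101010.10000100.00100111


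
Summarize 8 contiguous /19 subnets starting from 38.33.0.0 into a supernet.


Original prefix: /19
Number of subnets: 8 = 2^3
New prefix = 19 - 3 = 16
Supernet: 38.33.0.0/16


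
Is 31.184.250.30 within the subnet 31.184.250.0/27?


Subnet network: 31.184.250.0
Test IP AND mask: 31.184.250.0
Yes, 31.184.250.30 is in 31.184.250.0/27


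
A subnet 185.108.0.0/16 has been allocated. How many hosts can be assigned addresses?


Host bits = 32 - 16 = 16
Total addresses = 2^16 = 65536
Usable = total - 2 (network and broadcast)
Usable hosts: 65534


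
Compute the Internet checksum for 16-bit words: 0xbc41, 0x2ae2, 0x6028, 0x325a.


Sum all words (with carry folding):
+ 0xbc41 = 0xbc41
+ 0x2ae2 = 0xe723
+ 0x6028 = 0x474c
+ 0x325a = 0x79a6
One's complement: ~0x79a6
Checksum = 0x8659


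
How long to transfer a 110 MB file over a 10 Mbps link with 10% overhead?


Effective throughput = 10 * (1 - 10/100) = 9 Mbps
File size in Mb = 110 * 8 = 880 Mb
Time = 880 / 9
Time = 97.7778 seconds


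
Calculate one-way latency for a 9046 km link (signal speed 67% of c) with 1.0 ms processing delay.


Speed = 0.67 * 3e5 km/s = 201000 km/s
Propagation delay = 9046 / 201000 = 0.045 s = 45.005 ms
Processing delay = 1.0 ms
Total one-way latency = 46.005 ms


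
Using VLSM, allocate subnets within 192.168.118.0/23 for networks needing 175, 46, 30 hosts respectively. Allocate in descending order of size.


175 hosts -> /24 (254 usable): 192.168.118.0/24
46 hosts -> /26 (62 usable): 192.168.119.0/26
30 hosts -> /27 (30 usable): 192.168.119.64/27
Allocation: 192.168.118.0/24 (175 hosts, 254 usable); 192.168.119.0/26 (46 hosts, 62 usable); 192.168.119.64/27 (30 hosts, 30 usable)


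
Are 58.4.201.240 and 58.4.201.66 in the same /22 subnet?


Mask: 255.255.252.0
58.4.201.240 AND mask = 58.4.200.0
58.4.201.66 AND mask = 58.4.200.0
Yes, same subnet (58.4.200.0)


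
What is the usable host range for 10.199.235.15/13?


Network: 10.192.0.0
Broadcast: 10.199.255.255
First usable = network + 1
Last usable = broadcast - 1
Range: 10.192.0.1 to 10.199.255.254


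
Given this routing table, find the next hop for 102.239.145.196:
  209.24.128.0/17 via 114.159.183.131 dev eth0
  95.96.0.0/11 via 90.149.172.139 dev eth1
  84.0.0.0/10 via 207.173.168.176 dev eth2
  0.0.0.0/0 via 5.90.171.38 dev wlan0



Longest prefix match for 102.239.145.196:
  /17 209.24.128.0: no
  /11 95.96.0.0: no
  /10 84.0.0.0: no
  /0 0.0.0.0: MATCH
Selected: next-hop 5.90.171.38 via wlan0 (matched /0)


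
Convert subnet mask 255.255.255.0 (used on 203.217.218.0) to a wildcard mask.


Subnet mask: 255.255.255.0
Wildcard = 255.255.255.255 - subnet mask
255 - 255 = 0
255 - 255 = 0
255 - 255 = 0
255 - 0 = 255
Wildcard: 0.0.0.255


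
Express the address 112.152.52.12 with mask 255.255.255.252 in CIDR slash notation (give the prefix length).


Binary: 11111111.11111111.11111111.11111100
Count leading 1s
Prefix: /30


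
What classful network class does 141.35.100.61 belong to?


First octet: 141
Binary: 10001101
10xxxxxx -> Class B (128-191)
Class B, default mask 255.255.0.0 (/16)


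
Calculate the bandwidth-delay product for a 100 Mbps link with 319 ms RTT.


BDP = bandwidth * RTT
= 100 Mbps * 319 ms
= 100 * 1e6 * 319 / 1000 bits
= 31900000 bits
= 3987500 bytes
= 3894.043 KB
BDP = 31900000 bits (3987500 bytes)


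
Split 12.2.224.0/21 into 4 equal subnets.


New prefix = 21 + 2 = 23
Each subnet has 512 addresses
  12.2.224.0/23
  12.2.226.0/23
  12.2.228.0/23
  12.2.230.0/23
Subnets: 12.2.224.0/23, 12.2.226.0/23, 12.2.228.0/23, 12.2.230.0/23


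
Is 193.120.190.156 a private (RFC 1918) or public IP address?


RFC 1918 private ranges:
  10.0.0.0/8 (10.0.0.0 - 10.255.255.255)
  172.16.0.0/12 (172.16.0.0 - 172.31.255.255)
  192.168.0.0/16 (192.168.0.0 - 192.168.255.255)
Public (not in any RFC 1918 range)


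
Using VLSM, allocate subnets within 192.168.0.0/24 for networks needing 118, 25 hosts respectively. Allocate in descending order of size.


118 hosts -> /25 (126 usable): 192.168.0.0/25
25 hosts -> /27 (30 usable): 192.168.0.128/27
Allocation: 192.168.0.0/25 (118 hosts, 126 usable); 192.168.0.128/27 (25 hosts, 30 usable)


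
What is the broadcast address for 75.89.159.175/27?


Network: 75.89.159.160/27
Host bits = 5
Set all host bits to 1:
Broadcast: 75.89.159.191


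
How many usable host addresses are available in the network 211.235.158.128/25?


Host bits = 32 - 25 = 7
Total addresses = 2^7 = 128
Usable = total - 2 (network and broadcast)
Usable hosts: 126


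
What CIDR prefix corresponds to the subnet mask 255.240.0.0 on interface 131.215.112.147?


Binary: 11111111.11110000.00000000.00000000
Count leading 1s
Prefix: /12


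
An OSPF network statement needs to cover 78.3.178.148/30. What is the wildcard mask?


Subnet mask: 255.255.255.252
Wildcard = 255.255.255.255 - subnet mask
255 - 255 = 0
255 - 255 = 0
255 - 255 = 0
255 - 252 = 3
Wildcard: 0.0.0.3


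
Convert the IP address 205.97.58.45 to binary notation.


205 = 11001101
97 = 01100001
58 = 00111010
45 = 00101101
Binary: 11001101.01100001.00111010.00101101


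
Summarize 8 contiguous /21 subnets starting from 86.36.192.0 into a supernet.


Original prefix: /21
Number of subnets: 8 = 2^3
New prefix = 21 - 3 = 18
Supernet: 86.36.192.0/18


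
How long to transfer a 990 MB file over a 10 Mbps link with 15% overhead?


Effective throughput = 10 * (1 - 15/100) = 8.5 Mbps
File size in Mb = 990 * 8 = 7920 Mb
Time = 7920 / 8.5
Time = 931.7647 seconds


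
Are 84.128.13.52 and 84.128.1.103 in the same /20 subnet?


Mask: 255.255.240.0
84.128.13.52 AND mask = 84.128.0.0
84.128.1.103 AND mask = 84.128.0.0
Yes, same subnet (84.128.0.0)


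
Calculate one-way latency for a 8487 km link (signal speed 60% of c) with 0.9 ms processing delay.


Speed = 0.6 * 3e5 km/s = 180000 km/s
Propagation delay = 8487 / 180000 = 0.0471 s = 47.15 ms
Processing delay = 0.9 ms
Total one-way latency = 48.05 ms


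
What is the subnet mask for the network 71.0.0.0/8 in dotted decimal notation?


/8 means 8 network bits, 24 host bits
Binary: 11111111000000000000000000000000
Mask: 255.0.0.0


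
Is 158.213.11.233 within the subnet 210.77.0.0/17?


Subnet network: 210.77.0.0
Test IP AND mask: 158.213.0.0
No, 158.213.11.233 is not in 210.77.0.0/17


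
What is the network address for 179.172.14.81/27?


IP:   10110011.10101100.00001110.01010001
Mask: 11111111.11111111.11111111.11100000
AND operation:
Net:  10110011.10101100.00001110.01000000
Network: 179.172.14.64/27


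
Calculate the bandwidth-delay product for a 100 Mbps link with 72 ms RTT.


BDP = bandwidth * RTT
= 100 Mbps * 72 ms
= 100 * 1e6 * 72 / 1000 bits
= 7200000 bits
= 900000 bytes
= 878.9062 KB
BDP = 7200000 bits (900000 bytes)


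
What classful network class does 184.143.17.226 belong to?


First octet: 184
Binary: 10111000
10xxxxxx -> Class B (128-191)
Class B, default mask 255.255.0.0 (/16)


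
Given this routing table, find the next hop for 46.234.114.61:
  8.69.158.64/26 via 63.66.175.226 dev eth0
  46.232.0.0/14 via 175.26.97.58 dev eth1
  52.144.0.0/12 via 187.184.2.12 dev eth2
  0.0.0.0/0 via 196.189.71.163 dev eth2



Longest prefix match for 46.234.114.61:
  /26 8.69.158.64: no
  /14 46.232.0.0: MATCH
  /12 52.144.0.0: no
  /0 0.0.0.0: MATCH
Selected: next-hop 175.26.97.58 via eth1 (matched /14)


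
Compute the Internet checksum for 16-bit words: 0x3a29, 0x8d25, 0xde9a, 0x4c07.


Sum all words (with carry folding):
+ 0x3a29 = 0x3a29
+ 0x8d25 = 0xc74e
+ 0xde9a = 0xa5e9
+ 0x4c07 = 0xf1f0
One's complement: ~0xf1f0
Checksum = 0x0e0f


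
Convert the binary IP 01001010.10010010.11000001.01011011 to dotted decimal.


01001010 = 74
10010010 = 146
11000001 = 193
01011011 = 91
IP: 74.146.193.91


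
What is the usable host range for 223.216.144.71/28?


Network: 223.216.144.64
Broadcast: 223.216.144.79
First usable = network + 1
Last usable = broadcast - 1
Range: 223.216.144.65 to 223.216.144.78


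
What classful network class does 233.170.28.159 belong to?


First octet: 233
Binary: 11101001
1110xxxx -> Class D (224-239)
Class D (multicast), default mask N/A


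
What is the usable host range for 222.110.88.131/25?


Network: 222.110.88.128
Broadcast: 222.110.88.255
First usable = network + 1
Last usable = broadcast - 1
Range: 222.110.88.129 to 222.110.88.254


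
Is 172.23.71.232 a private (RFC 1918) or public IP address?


RFC 1918 private ranges:
  10.0.0.0/8 (10.0.0.0 - 10.255.255.255)
  172.16.0.0/12 (172.16.0.0 - 172.31.255.255)
  192.168.0.0/16 (192.168.0.0 - 192.168.255.255)
Private (in 172.16.0.0/12)


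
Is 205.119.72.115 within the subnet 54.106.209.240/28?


Subnet network: 54.106.209.240
Test IP AND mask: 205.119.72.112
No, 205.119.72.115 is not in 54.106.209.240/28


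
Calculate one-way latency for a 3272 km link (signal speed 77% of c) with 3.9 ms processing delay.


Speed = 0.77 * 3e5 km/s = 231000 km/s
Propagation delay = 3272 / 231000 = 0.0142 s = 14.1645 ms
Processing delay = 3.9 ms
Total one-way latency = 18.0645 ms


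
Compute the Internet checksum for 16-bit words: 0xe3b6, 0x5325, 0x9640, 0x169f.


Sum all words (with carry folding):
+ 0xe3b6 = 0xe3b6
+ 0x5325 = 0x36dc
+ 0x9640 = 0xcd1c
+ 0x169f = 0xe3bb
One's complement: ~0xe3bb
Checksum = 0x1c44


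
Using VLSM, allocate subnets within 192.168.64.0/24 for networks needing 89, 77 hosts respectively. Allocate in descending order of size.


89 hosts -> /25 (126 usable): 192.168.64.0/25
77 hosts -> /25 (126 usable): 192.168.64.128/25
Allocation: 192.168.64.0/25 (89 hosts, 126 usable); 192.168.64.128/25 (77 hosts, 126 usable)


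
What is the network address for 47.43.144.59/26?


IP:   00101111.00101011.10010000.00111011
Mask: 11111111.11111111.11111111.11000000
AND operation:
Net:  00101111.00101011.10010000.00000000
Network: 47.43.144.0/26


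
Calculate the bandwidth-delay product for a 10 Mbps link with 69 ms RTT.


BDP = bandwidth * RTT
= 10 Mbps * 69 ms
= 10 * 1e6 * 69 / 1000 bits
= 690000 bits
= 86250 bytes
= 84.2285 KB
BDP = 690000 bits (86250 bytes)


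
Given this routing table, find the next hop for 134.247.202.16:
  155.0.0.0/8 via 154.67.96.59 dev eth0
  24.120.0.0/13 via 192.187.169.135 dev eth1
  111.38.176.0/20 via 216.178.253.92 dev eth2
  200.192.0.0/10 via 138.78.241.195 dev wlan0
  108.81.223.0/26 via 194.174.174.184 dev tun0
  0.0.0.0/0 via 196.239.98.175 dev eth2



Longest prefix match for 134.247.202.16:
  /8 155.0.0.0: no
  /13 24.120.0.0: no
  /20 111.38.176.0: no
  /10 200.192.0.0: no
  /26 108.81.223.0: no
  /0 0.0.0.0: MATCH
Selected: next-hop 196.239.98.175 via eth2 (matched /0)


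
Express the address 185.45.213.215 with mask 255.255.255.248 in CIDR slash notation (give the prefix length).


Binary: 11111111.11111111.11111111.11111000
Count leading 1s
Prefix: /29


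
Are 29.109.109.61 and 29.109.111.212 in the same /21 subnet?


Mask: 255.255.248.0
29.109.109.61 AND mask = 29.109.104.0
29.109.111.212 AND mask = 29.109.104.0
Yes, same subnet (29.109.104.0)


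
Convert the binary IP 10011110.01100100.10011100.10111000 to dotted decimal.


10011110 = 158
01100100 = 100
10011100 = 156
10111000 = 184
IP: 158.100.156.184


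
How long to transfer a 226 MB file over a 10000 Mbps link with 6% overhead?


Effective throughput = 10000 * (1 - 6/100) = 9400 Mbps
File size in Mb = 226 * 8 = 1808 Mb
Time = 1808 / 9400
Time = 0.1923 seconds


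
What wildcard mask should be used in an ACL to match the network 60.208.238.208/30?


Subnet mask: 255.255.255.252
Wildcard = 255.255.255.255 - subnet mask
255 - 255 = 0
255 - 255 = 0
255 - 255 = 0
255 - 252 = 3
Wildcard: 0.0.0.3


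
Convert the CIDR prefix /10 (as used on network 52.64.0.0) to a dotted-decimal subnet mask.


/10 means 10 network bits, 22 host bits
Binary: 11111111110000000000000000000000
Mask: 255.192.0.0


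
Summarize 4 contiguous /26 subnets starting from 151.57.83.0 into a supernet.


Original prefix: /26
Number of subnets: 4 = 2^2
New prefix = 26 - 2 = 24
Supernet: 151.57.83.0/24


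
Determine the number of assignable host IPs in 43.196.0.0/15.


Host bits = 32 - 15 = 17
Total addresses = 2^17 = 131072
Usable = total - 2 (network and broadcast)
Usable hosts: 131070


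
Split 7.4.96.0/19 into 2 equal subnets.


New prefix = 19 + 1 = 20
Each subnet has 4096 addresses
  7.4.96.0/20
  7.4.112.0/20
Subnets: 7.4.96.0/20, 7.4.112.0/20


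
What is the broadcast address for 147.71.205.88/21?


Network: 147.71.200.0/21
Host bits = 11
Set all host bits to 1:
Broadcast: 147.71.207.255


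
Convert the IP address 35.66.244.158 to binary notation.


35 = 00100011
66 = 01000010
244 = 11110100
158 = 10011110
Binary: 00100011.01000010.11110100.10011110


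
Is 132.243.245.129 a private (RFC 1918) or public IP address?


RFC 1918 private ranges:
  10.0.0.0/8 (10.0.0.0 - 10.255.255.255)
  172.16.0.0/12 (172.16.0.0 - 172.31.255.255)
  192.168.0.0/16 (192.168.0.0 - 192.168.255.255)
Public (not in any RFC 1918 range)


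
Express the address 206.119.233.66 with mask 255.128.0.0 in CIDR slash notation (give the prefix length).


Binary: 11111111.10000000.00000000.00000000
Count leading 1s
Prefix: /9


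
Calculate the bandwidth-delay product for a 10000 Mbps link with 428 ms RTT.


BDP = bandwidth * RTT
= 10000 Mbps * 428 ms
= 10000 * 1e6 * 428 / 1000 bits
= 4280000000 bits
= 535000000 bytes
= 522460.9375 KB
BDP = 4280000000 bits (535000000 bytes)


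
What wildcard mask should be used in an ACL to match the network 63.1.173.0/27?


Subnet mask: 255.255.255.224
Wildcard = 255.255.255.255 - subnet mask
255 - 255 = 0
255 - 255 = 0
255 - 255 = 0
255 - 224 = 31
Wildcard: 0.0.0.31


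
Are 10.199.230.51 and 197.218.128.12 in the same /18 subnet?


Mask: 255.255.192.0
10.199.230.51 AND mask = 10.199.192.0
197.218.128.12 AND mask = 197.218.128.0
No, different subnets (10.199.192.0 vs 197.218.128.0)


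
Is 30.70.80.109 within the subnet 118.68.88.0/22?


Subnet network: 118.68.88.0
Test IP AND mask: 30.70.80.0
No, 30.70.80.109 is not in 118.68.88.0/22


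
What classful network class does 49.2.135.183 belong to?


First octet: 49
Binary: 00110001
0xxxxxxx -> Class A (1-126)
Class A, default mask 255.0.0.0 (/8)


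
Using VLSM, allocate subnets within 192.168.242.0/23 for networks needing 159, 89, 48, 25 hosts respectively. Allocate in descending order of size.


159 hosts -> /24 (254 usable): 192.168.242.0/24
89 hosts -> /25 (126 usable): 192.168.243.0/25
48 hosts -> /26 (62 usable): 192.168.243.128/26
25 hosts -> /27 (30 usable): 192.168.243.192/27
Allocation: 192.168.242.0/24 (159 hosts, 254 usable); 192.168.243.0/25 (89 hosts, 126 usable); 192.168.243.128/26 (48 hosts, 62 usable); 192.168.243.192/27 (25 hosts, 30 usable)


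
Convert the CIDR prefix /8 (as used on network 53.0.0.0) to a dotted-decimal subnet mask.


/8 means 8 network bits, 24 host bits
Binary: 11111111000000000000000000000000
Mask: 255.0.0.0


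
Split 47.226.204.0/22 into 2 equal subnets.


New prefix = 22 + 1 = 23
Each subnet has 512 addresses
  47.226.204.0/23
  47.226.206.0/23
Subnets: 47.226.204.0/23, 47.226.206.0/23


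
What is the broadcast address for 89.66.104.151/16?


Network: 89.66.0.0/16
Host bits = 16
Set all host bits to 1:
Broadcast: 89.66.255.255


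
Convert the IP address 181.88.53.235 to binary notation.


181 = 10110101
88 = 01011000
53 = 00110101
235 = 11101011
Binary: 10110101.01011000.00110101.11101011


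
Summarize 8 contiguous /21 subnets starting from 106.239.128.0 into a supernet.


Original prefix: /21
Number of subnets: 8 = 2^3
New prefix = 21 - 3 = 18
Supernet: 106.239.128.0/18


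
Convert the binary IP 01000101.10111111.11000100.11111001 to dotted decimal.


01000101 = 69
10111111 = 191
11000100 = 196
11111001 = 249
IP: 69.191.196.249


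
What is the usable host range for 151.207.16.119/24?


Network: 151.207.16.0
Broadcast: 151.207.16.255
First usable = network + 1
Last usable = broadcast - 1
Range: 151.207.16.1 to 151.207.16.254


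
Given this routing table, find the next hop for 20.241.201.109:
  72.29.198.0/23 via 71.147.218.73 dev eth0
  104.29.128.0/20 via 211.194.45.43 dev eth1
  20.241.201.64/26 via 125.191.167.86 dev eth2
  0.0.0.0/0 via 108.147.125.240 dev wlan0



Longest prefix match for 20.241.201.109:
  /23 72.29.198.0: no
  /20 104.29.128.0: no
  /26 20.241.201.64: MATCH
  /0 0.0.0.0: MATCH
Selected: next-hop 125.191.167.86 via eth2 (matched /26)


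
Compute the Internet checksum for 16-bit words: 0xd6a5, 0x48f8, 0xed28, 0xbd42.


Sum all words (with carry folding):
+ 0xd6a5 = 0xd6a5
+ 0x48f8 = 0x1f9e
+ 0xed28 = 0x0cc7
+ 0xbd42 = 0xca09
One's complement: ~0xca09
Checksum = 0x35f6


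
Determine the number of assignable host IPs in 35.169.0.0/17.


Host bits = 32 - 17 = 15
Total addresses = 2^15 = 32768
Usable = total - 2 (network and broadcast)
Usable hosts: 32766


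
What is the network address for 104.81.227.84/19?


IP:   01101000.01010001.11100011.01010100
Mask: 11111111.11111111.11100000.00000000
AND operation:
Net:  01101000.01010001.11100000.00000000
Network: 104.81.224.0/19


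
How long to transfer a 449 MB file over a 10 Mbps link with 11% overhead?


Effective throughput = 10 * (1 - 11/100) = 8.9 Mbps
File size in Mb = 449 * 8 = 3592 Mb
Time = 3592 / 8.9
Time = 403.5955 seconds


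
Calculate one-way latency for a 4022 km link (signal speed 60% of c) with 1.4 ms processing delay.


Speed = 0.6 * 3e5 km/s = 180000 km/s
Propagation delay = 4022 / 180000 = 0.0223 s = 22.3444 ms
Processing delay = 1.4 ms
Total one-way latency = 23.7444 ms


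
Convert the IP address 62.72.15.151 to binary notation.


62 = 00111110
72 = 01001000
15 = 00001111
151 = 10010111
Binary: 00111110.01001000.00001111.10010111


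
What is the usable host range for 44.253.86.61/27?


Network: 44.253.86.32
Broadcast: 44.253.86.63
First usable = network + 1
Last usable = broadcast - 1
Range: 44.253.86.33 to 44.253.86.62


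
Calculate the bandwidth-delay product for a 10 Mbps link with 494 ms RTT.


BDP = bandwidth * RTT
= 10 Mbps * 494 ms
= 10 * 1e6 * 494 / 1000 bits
= 4940000 bits
= 617500 bytes
= 603.0273 KB
BDP = 4940000 bits (617500 bytes)


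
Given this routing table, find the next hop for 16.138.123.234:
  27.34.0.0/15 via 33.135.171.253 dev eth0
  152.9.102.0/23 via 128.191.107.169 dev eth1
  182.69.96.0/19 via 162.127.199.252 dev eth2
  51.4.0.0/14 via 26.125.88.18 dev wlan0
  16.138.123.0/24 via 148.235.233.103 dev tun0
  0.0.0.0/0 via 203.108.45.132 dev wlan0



Longest prefix match for 16.138.123.234:
  /15 27.34.0.0: no
  /23 152.9.102.0: no
  /19 182.69.96.0: no
  /14 51.4.0.0: no
  /24 16.138.123.0: MATCH
  /0 0.0.0.0: MATCH
Selected: next-hop 148.235.233.103 via tun0 (matched /24)


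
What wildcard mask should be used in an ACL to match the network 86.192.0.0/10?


Subnet mask: 255.192.0.0
Wildcard = 255.255.255.255 - subnet mask
255 - 255 = 0
255 - 192 = 63
255 - 0 = 255
255 - 0 = 255
Wildcard: 0.63.255.255


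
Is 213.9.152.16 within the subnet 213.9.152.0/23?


Subnet network: 213.9.152.0
Test IP AND mask: 213.9.152.0
Yes, 213.9.152.16 is in 213.9.152.0/23


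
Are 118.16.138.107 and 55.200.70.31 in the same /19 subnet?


Mask: 255.255.224.0
118.16.138.107 AND mask = 118.16.128.0
55.200.70.31 AND mask = 55.200.64.0
No, different subnets (118.16.128.0 vs 55.200.64.0)


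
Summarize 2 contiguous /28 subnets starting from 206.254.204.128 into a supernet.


Original prefix: /28
Number of subnets: 2 = 2^1
New prefix = 28 - 1 = 27
Supernet: 206.254.204.128/27


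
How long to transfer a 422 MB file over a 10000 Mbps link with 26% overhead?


Effective throughput = 10000 * (1 - 26/100) = 7400 Mbps
File size in Mb = 422 * 8 = 3376 Mb
Time = 3376 / 7400
Time = 0.4562 seconds


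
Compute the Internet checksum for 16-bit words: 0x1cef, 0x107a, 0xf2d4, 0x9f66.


Sum all words (with carry folding):
+ 0x1cef = 0x1cef
+ 0x107a = 0x2d69
+ 0xf2d4 = 0x203e
+ 0x9f66 = 0xbfa4
One's complement: ~0xbfa4
Checksum = 0x405b


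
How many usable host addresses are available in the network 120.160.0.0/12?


Host bits = 32 - 12 = 20
Total addresses = 2^20 = 1048576
Usable = total - 2 (network and broadcast)
Usable hosts: 1048574


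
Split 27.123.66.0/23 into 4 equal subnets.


New prefix = 23 + 2 = 25
Each subnet has 128 addresses
  27.123.66.0/25
  27.123.66.128/25
  27.123.67.0/25
  27.123.67.128/25
Subnets: 27.123.66.0/25, 27.123.66.128/25, 27.123.67.0/25, 27.123.67.128/25


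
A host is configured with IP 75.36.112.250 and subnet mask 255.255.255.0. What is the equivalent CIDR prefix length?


Binary: 11111111.11111111.11111111.00000000
Count leading 1s
Prefix: /24


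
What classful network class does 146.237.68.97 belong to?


First octet: 146
Binary: 10010010
10xxxxxx -> Class B (128-191)
Class B, default mask 255.255.0.0 (/16)


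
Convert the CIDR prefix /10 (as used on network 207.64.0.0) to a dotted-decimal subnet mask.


/10 means 10 network bits, 22 host bits
Binary: 11111111110000000000000000000000
Mask: 255.192.0.0


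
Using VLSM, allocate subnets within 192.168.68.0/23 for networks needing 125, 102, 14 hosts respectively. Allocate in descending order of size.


125 hosts -> /25 (126 usable): 192.168.68.0/25
102 hosts -> /25 (126 usable): 192.168.68.128/25
14 hosts -> /28 (14 usable): 192.168.69.0/28
Allocation: 192.168.68.0/25 (125 hosts, 126 usable); 192.168.68.128/25 (102 hosts, 126 usable); 192.168.69.0/28 (14 hosts, 14 usable)


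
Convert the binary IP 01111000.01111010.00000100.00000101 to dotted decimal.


01111000 = 120
01111010 = 122
00000100 = 4
00000101 = 5
IP: 120.122.4.5


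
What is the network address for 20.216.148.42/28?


IP:   00010100.11011000.10010100.00101010
Mask: 11111111.11111111.11111111.11110000
AND operation:
Net:  00010100.11011000.10010100.00100000
Network: 20.216.148.32/28


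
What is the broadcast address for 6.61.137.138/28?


Network: 6.61.137.128/28
Host bits = 4
Set all host bits to 1:
Broadcast: 6.61.137.143


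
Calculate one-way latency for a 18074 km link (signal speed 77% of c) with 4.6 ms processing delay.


Speed = 0.77 * 3e5 km/s = 231000 km/s
Propagation delay = 18074 / 231000 = 0.0782 s = 78.2424 ms
Processing delay = 4.6 ms
Total one-way latency = 82.8424 ms


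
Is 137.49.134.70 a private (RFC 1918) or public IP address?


RFC 1918 private ranges:
  10.0.0.0/8 (10.0.0.0 - 10.255.255.255)
  172.16.0.0/12 (172.16.0.0 - 172.31.255.255)
  192.168.0.0/16 (192.168.0.0 - 192.168.255.255)
Public (not in any RFC 1918 range)


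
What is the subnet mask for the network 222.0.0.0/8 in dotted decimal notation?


/8 means 8 network bits, 24 host bits
Binary: 11111111000000000000000000000000
Mask: 255.0.0.0


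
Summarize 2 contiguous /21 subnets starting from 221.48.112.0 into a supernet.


Original prefix: /21
Number of subnets: 2 = 2^1
New prefix = 21 - 1 = 20
Supernet: 221.48.112.0/20


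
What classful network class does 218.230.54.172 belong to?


First octet: 218
Binary: 11011010
110xxxxx -> Class C (192-223)
Class C, default mask 255.255.255.0 (/24)


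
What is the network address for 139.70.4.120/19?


IP:   10001011.01000110.00000100.01111000
Mask: 11111111.11111111.11100000.00000000
AND operation:
Net:  10001011.01000110.00000000.00000000
Network: 139.70.0.0/19


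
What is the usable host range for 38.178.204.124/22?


Network: 38.178.204.0
Broadcast: 38.178.207.255
First usable = network + 1
Last usable = broadcast - 1
Range: 38.178.204.1 to 38.178.207.254


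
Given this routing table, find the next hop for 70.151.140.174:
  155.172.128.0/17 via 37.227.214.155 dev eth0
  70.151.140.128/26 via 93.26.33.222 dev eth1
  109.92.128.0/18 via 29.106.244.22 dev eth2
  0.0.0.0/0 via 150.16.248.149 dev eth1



Longest prefix match for 70.151.140.174:
  /17 155.172.128.0: no
  /26 70.151.140.128: MATCH
  /18 109.92.128.0: no
  /0 0.0.0.0: MATCH
Selected: next-hop 93.26.33.222 via eth1 (matched /26)


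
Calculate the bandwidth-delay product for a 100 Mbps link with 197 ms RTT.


BDP = bandwidth * RTT
= 100 Mbps * 197 ms
= 100 * 1e6 * 197 / 1000 bits
= 19700000 bits
= 2462500 bytes
= 2404.7852 KB
BDP = 19700000 bits (2462500 bytes)


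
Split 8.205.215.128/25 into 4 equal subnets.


New prefix = 25 + 2 = 27
Each subnet has 32 addresses
  8.205.215.128/27
  8.205.215.160/27
  8.205.215.192/27
  8.205.215.224/27
Subnets: 8.205.215.128/27, 8.205.215.160/27, 8.205.215.192/27, 8.205.215.224/27


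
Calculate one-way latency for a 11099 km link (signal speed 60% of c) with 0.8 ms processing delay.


Speed = 0.6 * 3e5 km/s = 180000 km/s
Propagation delay = 11099 / 180000 = 0.0617 s = 61.6611 ms
Processing delay = 0.8 ms
Total one-way latency = 62.4611 ms


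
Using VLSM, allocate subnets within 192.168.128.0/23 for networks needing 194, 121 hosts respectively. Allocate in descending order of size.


194 hosts -> /24 (254 usable): 192.168.128.0/24
121 hosts -> /25 (126 usable): 192.168.129.0/25
Allocation: 192.168.128.0/24 (194 hosts, 254 usable); 192.168.129.0/25 (121 hosts, 126 usable)


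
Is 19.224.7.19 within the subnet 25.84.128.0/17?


Subnet network: 25.84.128.0
Test IP AND mask: 19.224.0.0
No, 19.224.7.19 is not in 25.84.128.0/17


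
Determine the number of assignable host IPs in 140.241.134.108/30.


Host bits = 32 - 30 = 2
Total addresses = 2^2 = 4
Usable = total - 2 (network and broadcast)
Usable hosts: 2
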